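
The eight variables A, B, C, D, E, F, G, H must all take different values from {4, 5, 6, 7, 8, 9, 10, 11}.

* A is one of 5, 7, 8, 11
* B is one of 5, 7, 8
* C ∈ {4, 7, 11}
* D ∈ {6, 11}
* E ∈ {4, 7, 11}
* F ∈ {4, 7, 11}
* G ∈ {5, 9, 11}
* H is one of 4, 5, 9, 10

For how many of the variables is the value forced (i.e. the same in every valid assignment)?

3

Among the 8 variables, 6 fits only D (and all 8 values in {4, 5, 6, 7, 8, 9, 10, 11} must be used), so D = 6.
The 7 still-open variables draw from only 7 values {4, 5, 7, 8, 9, 10, 11}, so each is used; only H can be 10, hence H = 10.
The 6 still-open variables draw from only 6 values {4, 5, 7, 8, 9, 11}, so each is used; only G can be 9, hence G = 9.
C, E, F share exactly the 3 values {4, 7, 11}; by pigeonhole those values go to them, so strike 4, 7, 11 from A, B.
Determined: D=6, G=9, H=10. The other variables each still have more than one consistent value. That makes 3.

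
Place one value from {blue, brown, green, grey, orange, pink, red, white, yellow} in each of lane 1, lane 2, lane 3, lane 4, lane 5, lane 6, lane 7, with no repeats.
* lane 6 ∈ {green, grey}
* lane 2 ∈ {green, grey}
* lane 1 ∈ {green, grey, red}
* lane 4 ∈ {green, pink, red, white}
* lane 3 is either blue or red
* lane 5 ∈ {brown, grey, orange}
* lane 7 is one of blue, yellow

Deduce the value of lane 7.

yellow

lane 2 and lane 6 between them cover only {green, grey} — a naked pair. Remove those values from lane 1, lane 4, lane 5.
lane 1 has just one choice, so lane 1 = red. Remove red from lane 3, lane 4.
lane 3 must be blue (only option left). Eliminate blue elsewhere: lane 7.
So lane 7 = yellow.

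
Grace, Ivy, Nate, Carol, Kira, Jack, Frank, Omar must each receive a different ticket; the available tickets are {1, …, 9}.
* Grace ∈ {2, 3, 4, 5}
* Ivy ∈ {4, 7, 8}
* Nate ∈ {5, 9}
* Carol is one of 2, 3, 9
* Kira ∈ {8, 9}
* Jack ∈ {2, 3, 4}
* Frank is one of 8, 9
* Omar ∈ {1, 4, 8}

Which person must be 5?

Nate

The 8 variables draw from only 8 values {1, 2, 3, 4, 5, 7, 8, 9}, so each is used; only Omar can be 1, hence Omar = 1.
Among the 7 still-open variables, 7 fits only Ivy (and all 7 values in {2, 3, 4, 5, 7, 8, 9} must be used), so Ivy = 7.
The 2 variables Kira and Frank are confined to {8, 9}, which locks those values in; drop them from Nate, Carol.
So 5 goes to Nate.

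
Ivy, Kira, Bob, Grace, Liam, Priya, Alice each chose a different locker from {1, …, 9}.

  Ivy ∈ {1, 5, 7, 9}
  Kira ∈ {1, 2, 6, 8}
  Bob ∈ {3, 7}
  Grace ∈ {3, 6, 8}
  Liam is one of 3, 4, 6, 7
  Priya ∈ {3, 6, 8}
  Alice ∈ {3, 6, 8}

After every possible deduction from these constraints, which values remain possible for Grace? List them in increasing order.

3, 6, 8

Grace, Priya, Alice share exactly the 3 values {3, 6, 8}; by pigeonhole those values go to them, so strike 3, 6, 8 from Kira, Bob, Liam.
That leaves Bob = 7. So Ivy, Liam can't be 7.
Liam must be 4 (only option left).
No further eliminations apply; Grace can still be any of 3, 6, 8.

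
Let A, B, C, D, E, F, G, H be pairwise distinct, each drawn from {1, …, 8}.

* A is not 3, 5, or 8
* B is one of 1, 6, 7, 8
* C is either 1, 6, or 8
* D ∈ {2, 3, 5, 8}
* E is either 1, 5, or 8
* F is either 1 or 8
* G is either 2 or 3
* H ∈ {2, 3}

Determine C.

6

The 8 variables draw from only 8 values {1, 2, 3, 4, 5, 6, 7, 8}, so each is used; only A can be 4, hence A = 4.
Among the 7 still-open variables, 7 fits only B (and all 7 values in {1, 2, 3, 5, 6, 7, 8} must be used), so B = 7.
The 6 still-open variables together cover exactly {1, 2, 3, 5, 6, 8} — 6 values for 6 variables — and 6 appears only in C's list, so C = 6.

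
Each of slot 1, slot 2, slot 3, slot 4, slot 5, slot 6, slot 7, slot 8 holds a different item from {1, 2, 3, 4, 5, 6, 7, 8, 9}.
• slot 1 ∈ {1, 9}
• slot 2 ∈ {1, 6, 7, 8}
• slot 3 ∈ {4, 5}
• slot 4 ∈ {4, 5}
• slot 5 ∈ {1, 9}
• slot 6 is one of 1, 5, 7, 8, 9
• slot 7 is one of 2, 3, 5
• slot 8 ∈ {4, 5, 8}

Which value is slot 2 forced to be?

6

slot 1 and slot 5 share exactly the 2 values {1, 9}; by pigeonhole those values go to them, so strike 1, 9 from slot 2, slot 6.
slot 3 and slot 4 share exactly the 2 values {4, 5}; by pigeonhole those values go to them, so strike 4, 5 from slot 6, slot 7, slot 8.
slot 8 must be 8 (only option left). Strike 8 from slot 2, slot 6.
slot 6 must be 7 (only option left). Strike 7 from slot 2.
So slot 2 = 6.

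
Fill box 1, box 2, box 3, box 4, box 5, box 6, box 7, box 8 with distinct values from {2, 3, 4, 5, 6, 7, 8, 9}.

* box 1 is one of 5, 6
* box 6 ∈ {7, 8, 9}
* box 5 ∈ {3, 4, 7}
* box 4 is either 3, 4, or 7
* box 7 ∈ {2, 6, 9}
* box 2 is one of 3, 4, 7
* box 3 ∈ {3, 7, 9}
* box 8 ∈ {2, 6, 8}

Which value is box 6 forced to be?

8

The 8 variables draw from only 8 values {2, 3, 4, 5, 6, 7, 8, 9}, so each is used; only box 1 can be 5, hence box 1 = 5.
box 2, box 4, box 5 share exactly the 3 values {3, 4, 7}; by pigeonhole those values go to them, so strike 3, 4, 7 from box 3, box 6.
box 3's domain is down to {9}, so box 3 = 9. Strike 9 from box 6, box 7.
So box 6 = 8.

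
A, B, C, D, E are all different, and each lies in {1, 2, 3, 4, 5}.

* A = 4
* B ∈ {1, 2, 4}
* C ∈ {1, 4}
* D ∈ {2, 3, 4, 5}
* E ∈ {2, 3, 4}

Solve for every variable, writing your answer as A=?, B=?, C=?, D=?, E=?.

A=4, B=2, C=1, D=5, E=3

A has just one choice, so A = 4. So B, C, D, E can't be 4.
C's domain is down to {1}, so C = 1. So B can't be 1.
B has just one choice, so B = 2. Strike 2 from D, E.
E's domain is down to {3}, so E = 3. Eliminate 3 elsewhere: D.
D has just one choice, so D = 5.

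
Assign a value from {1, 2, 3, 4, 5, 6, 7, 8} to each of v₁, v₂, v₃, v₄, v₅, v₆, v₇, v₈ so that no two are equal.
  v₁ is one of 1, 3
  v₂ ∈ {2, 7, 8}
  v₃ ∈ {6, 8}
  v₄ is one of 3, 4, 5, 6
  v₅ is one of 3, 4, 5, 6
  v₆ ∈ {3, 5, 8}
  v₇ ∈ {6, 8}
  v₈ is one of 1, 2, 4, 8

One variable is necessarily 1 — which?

The 8 variables draw from only 8 values {1, 2, 3, 4, 5, 6, 7, 8}, so each is used; only v₂ can be 7, hence v₂ = 7.
The 7 still-open variables together cover exactly {1, 2, 3, 4, 5, 6, 8} — 7 values for 7 variables — and 2 appears only in v₈'s list, so v₈ = 2.
Among the 6 still-open variables, 1 fits only v₁ (and all 6 values in {1, 3, 4, 5, 6, 8} must be used), so v₁ = 1.

v₁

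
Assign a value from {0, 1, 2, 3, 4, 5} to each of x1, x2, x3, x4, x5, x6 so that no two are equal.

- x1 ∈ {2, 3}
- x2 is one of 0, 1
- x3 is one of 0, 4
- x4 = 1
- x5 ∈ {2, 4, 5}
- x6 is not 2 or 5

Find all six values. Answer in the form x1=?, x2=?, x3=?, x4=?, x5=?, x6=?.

x1=2, x2=0, x3=4, x4=1, x5=5, x6=3

x4 has just one choice, so x4 = 1. So x2, x6 can't be 1.
That leaves x2 = 0. Remove 0 from x3, x6.
x3 has just one choice, so x3 = 4. Eliminate 4 elsewhere: x5, x6.
That leaves x6 = 3. Strike 3 from x1.
x1's domain is down to {2}, so x1 = 2. Eliminate 2 elsewhere: x5.
x5 has just one choice, so x5 = 5.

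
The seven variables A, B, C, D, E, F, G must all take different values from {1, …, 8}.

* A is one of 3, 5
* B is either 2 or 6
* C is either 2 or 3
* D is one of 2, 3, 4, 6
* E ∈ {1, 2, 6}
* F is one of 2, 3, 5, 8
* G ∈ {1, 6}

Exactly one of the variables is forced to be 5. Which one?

The 7 variables together cover exactly {1, 2, 3, 4, 5, 6, 8} — 7 values for 7 variables — and 4 appears only in D's list, so D = 4.
Among the 6 still-open variables, 8 fits only F (and all 6 values in {1, 2, 3, 5, 6, 8} must be used), so F = 8.
The 5 still-open variables draw from only 5 values {1, 2, 3, 5, 6}, so each is used; only A can be 5, hence A = 5.

A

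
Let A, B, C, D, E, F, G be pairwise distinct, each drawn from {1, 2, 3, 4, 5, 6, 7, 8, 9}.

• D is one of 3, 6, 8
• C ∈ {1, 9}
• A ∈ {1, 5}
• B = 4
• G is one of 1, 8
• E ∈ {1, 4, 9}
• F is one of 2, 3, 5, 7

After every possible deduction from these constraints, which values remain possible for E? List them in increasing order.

B must be 4 (only option left). So E can't be 4.
The 2 variables C and E are confined to {1, 9}, which locks those values in; drop them from A, G.
That leaves A = 5. So F can't be 5.
G must be 8 (only option left). Eliminate 8 elsewhere: D.
No further eliminations apply; E can still be any of 1, 9.

1, 9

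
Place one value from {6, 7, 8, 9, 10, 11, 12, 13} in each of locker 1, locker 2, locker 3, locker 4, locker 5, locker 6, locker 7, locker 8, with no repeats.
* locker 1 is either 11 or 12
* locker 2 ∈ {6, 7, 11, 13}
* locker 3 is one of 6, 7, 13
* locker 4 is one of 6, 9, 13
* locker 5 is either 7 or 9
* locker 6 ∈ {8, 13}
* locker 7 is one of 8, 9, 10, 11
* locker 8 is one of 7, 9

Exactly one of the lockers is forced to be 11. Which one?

locker 2

The 8 variables together cover exactly {6, 7, 8, 9, 10, 11, 12, 13} — 8 values for 8 variables — and 10 appears only in locker 7's list, so locker 7 = 10.
The 7 still-open variables together cover exactly {6, 7, 8, 9, 11, 12, 13} — 7 values for 7 variables — and 8 appears only in locker 6's list, so locker 6 = 8.
The 6 still-open variables draw from only 6 values {6, 7, 9, 11, 12, 13}, so each is used; only locker 1 can be 12, hence locker 1 = 12.
The 5 still-open variables together cover exactly {6, 7, 9, 11, 13} — 5 values for 5 variables — and 11 appears only in locker 2's list, so locker 2 = 11.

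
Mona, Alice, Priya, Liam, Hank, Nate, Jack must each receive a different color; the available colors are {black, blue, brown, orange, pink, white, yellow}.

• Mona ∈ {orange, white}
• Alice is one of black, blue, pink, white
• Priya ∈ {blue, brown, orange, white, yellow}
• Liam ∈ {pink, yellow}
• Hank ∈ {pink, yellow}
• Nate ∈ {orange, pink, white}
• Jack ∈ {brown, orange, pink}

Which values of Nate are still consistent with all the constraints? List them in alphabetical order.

orange, white

The 7 variables together cover exactly {black, blue, brown, orange, pink, white, yellow} — 7 values for 7 variables — and black appears only in Alice's list, so Alice = black.
The 6 still-open variables draw from only 6 values {blue, brown, orange, pink, white, yellow}, so each is used; only Priya can be blue, hence Priya = blue.
The 5 still-open variables together cover exactly {brown, orange, pink, white, yellow} — 5 values for 5 variables — and brown appears only in Jack's list, so Jack = brown.
Liam and Hank share exactly the 2 values {pink, yellow}; by pigeonhole those values go to them, so strike pink, yellow from Nate.
No further eliminations apply; Nate can still be any of orange, white.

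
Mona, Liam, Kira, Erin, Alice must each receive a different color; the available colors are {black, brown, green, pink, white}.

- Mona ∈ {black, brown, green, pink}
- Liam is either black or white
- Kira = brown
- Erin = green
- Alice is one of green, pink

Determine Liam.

white

Kira has just one choice, so Kira = brown. Remove brown from Mona.
Erin's domain is down to {green}, so Erin = green. Eliminate green elsewhere: Mona, Alice.
Alice's domain is down to {pink}, so Alice = pink. Eliminate pink elsewhere: Mona.
Mona has just one choice, so Mona = black. So Liam can't be black.
So Liam = white.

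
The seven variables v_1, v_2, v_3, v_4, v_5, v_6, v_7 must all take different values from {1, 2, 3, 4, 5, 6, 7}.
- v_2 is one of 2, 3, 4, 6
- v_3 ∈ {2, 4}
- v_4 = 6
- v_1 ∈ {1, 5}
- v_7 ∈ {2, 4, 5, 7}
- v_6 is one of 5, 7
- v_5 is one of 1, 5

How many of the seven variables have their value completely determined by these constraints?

3

v_4 has just one choice, so v_4 = 6. So v_2 can't be 6.
Among the 6 still-open variables, 3 fits only v_2 (and all 6 values in {1, 2, 3, 4, 5, 7} must be used), so v_2 = 3.
v_1 and v_5 between them cover only {1, 5} — a naked pair. Remove those values from v_6, v_7.
v_6 has just one choice, so v_6 = 7. Strike 7 from v_7.
Determined: v_2=3, v_4=6, v_6=7. The other variables each still have more than one consistent value. That makes 3.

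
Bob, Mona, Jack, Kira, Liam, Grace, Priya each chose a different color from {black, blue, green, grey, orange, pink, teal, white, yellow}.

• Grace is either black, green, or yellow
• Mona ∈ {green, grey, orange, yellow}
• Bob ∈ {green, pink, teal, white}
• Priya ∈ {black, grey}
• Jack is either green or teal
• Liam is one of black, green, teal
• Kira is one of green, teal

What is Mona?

orange

The 2 variables Jack and Kira are confined to {green, teal}, which locks those values in; drop them from Bob, Mona, Liam, Grace.
Liam has just one choice, so Liam = black. Eliminate black elsewhere: Grace, Priya.
Grace's domain is down to {yellow}, so Grace = yellow. Strike yellow from Mona.
Priya has just one choice, so Priya = grey. Eliminate grey elsewhere: Mona.
So Mona = orange.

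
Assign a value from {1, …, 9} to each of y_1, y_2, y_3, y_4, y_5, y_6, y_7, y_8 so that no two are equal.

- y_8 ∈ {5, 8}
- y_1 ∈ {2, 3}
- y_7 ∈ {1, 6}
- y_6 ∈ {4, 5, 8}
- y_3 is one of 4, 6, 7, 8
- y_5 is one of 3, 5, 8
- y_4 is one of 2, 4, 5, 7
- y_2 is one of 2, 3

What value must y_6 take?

4

Among the 8 variables, 1 fits only y_7 (and all 8 values in {1, 2, 3, 4, 5, 6, 7, 8} must be used), so y_7 = 1.
The 7 still-open variables draw from only 7 values {2, 3, 4, 5, 6, 7, 8}, so each is used; only y_3 can be 6, hence y_3 = 6.
Among the 6 still-open variables, 7 fits only y_4 (and all 6 values in {2, 3, 4, 5, 7, 8} must be used), so y_4 = 7.
The 5 still-open variables draw from only 5 values {2, 3, 4, 5, 8}, so each is used; only y_6 can be 4, hence y_6 = 4.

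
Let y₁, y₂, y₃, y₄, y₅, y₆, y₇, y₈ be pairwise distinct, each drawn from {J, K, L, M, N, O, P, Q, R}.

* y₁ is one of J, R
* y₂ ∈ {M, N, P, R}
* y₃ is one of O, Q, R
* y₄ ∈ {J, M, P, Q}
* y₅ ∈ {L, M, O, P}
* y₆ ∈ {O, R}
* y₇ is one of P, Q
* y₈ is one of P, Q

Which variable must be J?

y₁

The 8 variables together cover exactly {J, L, M, N, O, P, Q, R} — 8 values for 8 variables — and L appears only in y₅'s list, so y₅ = L.
Among the 7 still-open variables, N fits only y₂ (and all 7 values in {J, M, N, O, P, Q, R} must be used), so y₂ = N.
Among the 6 still-open variables, M fits only y₄ (and all 6 values in {J, M, O, P, Q, R} must be used), so y₄ = M.
The 5 still-open variables draw from only 5 values {J, O, P, Q, R}, so each is used; only y₁ can be J, hence y₁ = J.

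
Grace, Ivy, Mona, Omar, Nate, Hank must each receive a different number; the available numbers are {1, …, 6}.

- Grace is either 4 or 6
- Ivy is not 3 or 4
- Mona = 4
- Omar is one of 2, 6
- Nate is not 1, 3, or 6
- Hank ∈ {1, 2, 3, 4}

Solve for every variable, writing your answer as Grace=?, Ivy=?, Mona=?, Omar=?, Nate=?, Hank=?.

Grace=6, Ivy=1, Mona=4, Omar=2, Nate=5, Hank=3

Mona's domain is down to {4}, so Mona = 4. Remove 4 from Grace, Nate, Hank.
That leaves Grace = 6. Remove 6 from Ivy, Omar.
Omar has just one choice, so Omar = 2. Strike 2 from Ivy, Nate, Hank.
Nate must be 5 (only option left). So Ivy can't be 5.
Ivy's domain is down to {1}, so Ivy = 1. Remove 1 from Hank.
That leaves Hank = 3.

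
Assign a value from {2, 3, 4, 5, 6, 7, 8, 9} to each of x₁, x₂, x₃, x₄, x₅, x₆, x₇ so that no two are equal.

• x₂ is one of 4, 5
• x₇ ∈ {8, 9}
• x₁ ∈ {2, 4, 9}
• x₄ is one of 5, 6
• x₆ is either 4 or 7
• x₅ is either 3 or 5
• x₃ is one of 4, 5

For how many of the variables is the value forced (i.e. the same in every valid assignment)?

x₂ and x₃ between them cover only {4, 5} — a naked pair. Remove those values from x₁, x₄, x₅, x₆.
x₄'s domain is down to {6}, so x₄ = 6.
That leaves x₅ = 3.
x₆ must be 7 (only option left).
Determined: x₄=6, x₅=3, x₆=7. The other variables each still have more than one consistent value. That makes 3.

3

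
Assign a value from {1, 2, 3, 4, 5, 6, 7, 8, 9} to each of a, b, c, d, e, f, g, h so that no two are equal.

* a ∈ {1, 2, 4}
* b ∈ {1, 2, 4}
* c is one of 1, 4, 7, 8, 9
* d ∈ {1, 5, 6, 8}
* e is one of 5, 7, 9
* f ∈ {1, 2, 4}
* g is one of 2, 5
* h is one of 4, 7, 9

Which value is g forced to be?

5

The 8 variables draw from only 8 values {1, 2, 4, 5, 6, 7, 8, 9}, so each is used; only d can be 6, hence d = 6.
Among the 7 still-open variables, 8 fits only c (and all 7 values in {1, 2, 4, 5, 7, 8, 9} must be used), so c = 8.
a, b, f between them cover only {1, 2, 4} — a naked triple. Remove those values from g, h.
So g = 5.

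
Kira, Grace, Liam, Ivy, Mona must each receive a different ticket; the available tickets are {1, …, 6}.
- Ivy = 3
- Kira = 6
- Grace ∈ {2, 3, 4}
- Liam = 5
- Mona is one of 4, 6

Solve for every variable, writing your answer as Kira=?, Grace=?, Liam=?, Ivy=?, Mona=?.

Kira's domain is down to {6}, so Kira = 6. Strike 6 from Mona.
Liam's domain is down to {5}, so Liam = 5.
Ivy's domain is down to {3}, so Ivy = 3. Remove 3 from Grace.
Mona's domain is down to {4}, so Mona = 4. Strike 4 from Grace.
That leaves Grace = 2.

Kira=6, Grace=2, Liam=5, Ivy=3, Mona=4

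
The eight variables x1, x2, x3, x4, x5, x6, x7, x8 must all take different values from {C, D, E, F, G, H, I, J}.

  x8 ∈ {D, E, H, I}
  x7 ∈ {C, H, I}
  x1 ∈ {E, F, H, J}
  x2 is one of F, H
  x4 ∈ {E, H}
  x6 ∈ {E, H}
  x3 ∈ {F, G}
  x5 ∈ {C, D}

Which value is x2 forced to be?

F

The 8 variables together cover exactly {C, D, E, F, G, H, I, J} — 8 values for 8 variables — and G appears only in x3's list, so x3 = G.
Among the 7 still-open variables, J fits only x1 (and all 7 values in {C, D, E, F, H, I, J} must be used), so x1 = J.
Among the 6 still-open variables, F fits only x2 (and all 6 values in {C, D, E, F, H, I} must be used), so x2 = F.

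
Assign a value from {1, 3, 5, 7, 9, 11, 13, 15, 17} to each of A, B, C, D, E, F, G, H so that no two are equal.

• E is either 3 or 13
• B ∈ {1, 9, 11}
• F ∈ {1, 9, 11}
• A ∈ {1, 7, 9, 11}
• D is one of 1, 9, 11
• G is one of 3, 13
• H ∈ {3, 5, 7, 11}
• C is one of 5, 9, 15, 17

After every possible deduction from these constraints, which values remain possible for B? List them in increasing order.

1, 9, 11

The 2 variables E and G are confined to {3, 13}, which locks those values in; drop them from H.
B, D, F share exactly the 3 values {1, 9, 11}; by pigeonhole those values go to them, so strike 1, 9, 11 from A, C, H.
A must be 7 (only option left). Remove 7 from H.
H has just one choice, so H = 5. So C can't be 5.
No further eliminations apply; B can still be any of 1, 9, 11.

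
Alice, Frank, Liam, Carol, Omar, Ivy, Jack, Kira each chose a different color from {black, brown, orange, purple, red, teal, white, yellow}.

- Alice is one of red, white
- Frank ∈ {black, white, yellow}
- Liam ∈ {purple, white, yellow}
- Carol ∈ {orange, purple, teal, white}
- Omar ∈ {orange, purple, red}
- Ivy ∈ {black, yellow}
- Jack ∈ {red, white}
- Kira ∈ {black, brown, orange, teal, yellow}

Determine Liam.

Among the 8 variables, brown fits only Kira (and all 8 values in {black, brown, orange, purple, red, teal, white, yellow} must be used), so Kira = brown.
The 7 still-open variables together cover exactly {black, orange, purple, red, teal, white, yellow} — 7 values for 7 variables — and teal appears only in Carol's list, so Carol = teal.
The 6 still-open variables draw from only 6 values {black, orange, purple, red, white, yellow}, so each is used; only Omar can be orange, hence Omar = orange.
Among the 5 still-open variables, purple fits only Liam (and all 5 values in {black, purple, red, white, yellow} must be used), so Liam = purple.

purple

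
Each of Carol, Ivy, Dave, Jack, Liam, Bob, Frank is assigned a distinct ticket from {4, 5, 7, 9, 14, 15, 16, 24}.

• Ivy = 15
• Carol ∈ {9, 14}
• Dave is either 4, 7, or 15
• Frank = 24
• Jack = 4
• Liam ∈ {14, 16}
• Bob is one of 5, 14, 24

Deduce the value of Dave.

Ivy's domain is down to {15}, so Ivy = 15. So Dave can't be 15.
That leaves Jack = 4. Strike 4 from Dave.
So Dave = 7.

7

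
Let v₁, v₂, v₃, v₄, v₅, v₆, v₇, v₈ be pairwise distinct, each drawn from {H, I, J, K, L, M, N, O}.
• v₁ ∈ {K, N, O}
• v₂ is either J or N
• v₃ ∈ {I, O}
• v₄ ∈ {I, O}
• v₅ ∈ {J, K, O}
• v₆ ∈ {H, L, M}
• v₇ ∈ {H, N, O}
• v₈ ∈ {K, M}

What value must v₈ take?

M

Among the 8 variables, L fits only v₆ (and all 8 values in {H, I, J, K, L, M, N, O} must be used), so v₆ = L.
The 7 still-open variables draw from only 7 values {H, I, J, K, M, N, O}, so each is used; only v₇ can be H, hence v₇ = H.
The 6 still-open variables draw from only 6 values {I, J, K, M, N, O}, so each is used; only v₈ can be M, hence v₈ = M.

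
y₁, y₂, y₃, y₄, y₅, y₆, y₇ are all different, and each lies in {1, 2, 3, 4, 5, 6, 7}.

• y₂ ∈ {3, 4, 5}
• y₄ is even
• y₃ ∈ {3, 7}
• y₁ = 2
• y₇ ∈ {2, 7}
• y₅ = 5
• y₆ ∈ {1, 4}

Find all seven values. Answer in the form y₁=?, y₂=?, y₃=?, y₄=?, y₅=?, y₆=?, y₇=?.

y₁'s domain is down to {2}, so y₁ = 2. Remove 2 from y₄, y₇.
y₅ has just one choice, so y₅ = 5. Eliminate 5 elsewhere: y₂.
y₇ has just one choice, so y₇ = 7. So y₃ can't be 7.
y₃ must be 3 (only option left). Strike 3 from y₂.
y₂'s domain is down to {4}, so y₂ = 4. So y₄, y₆ can't be 4.
That leaves y₄ = 6.
y₆ must be 1 (only option left).

y₁=2, y₂=4, y₃=3, y₄=6, y₅=5, y₆=1, y₇=7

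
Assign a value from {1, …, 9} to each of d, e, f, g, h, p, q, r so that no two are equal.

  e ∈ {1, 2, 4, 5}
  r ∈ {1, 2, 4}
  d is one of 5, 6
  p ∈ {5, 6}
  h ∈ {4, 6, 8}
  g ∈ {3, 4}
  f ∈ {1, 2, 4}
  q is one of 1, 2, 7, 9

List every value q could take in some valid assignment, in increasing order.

d and p between them cover only {5, 6} — a naked pair. Remove those values from e, h.
The 3 variables e, f, r are confined to {1, 2, 4}, which locks those values in; drop them from g, h, q.
g has just one choice, so g = 3.
h has just one choice, so h = 8.
No further eliminations apply; q can still be any of 7, 9.

7, 9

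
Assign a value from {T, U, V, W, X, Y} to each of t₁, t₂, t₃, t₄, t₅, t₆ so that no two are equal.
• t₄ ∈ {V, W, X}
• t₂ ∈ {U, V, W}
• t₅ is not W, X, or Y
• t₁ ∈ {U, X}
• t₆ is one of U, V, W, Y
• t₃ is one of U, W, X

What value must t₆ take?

Y

Among the 6 variables, T fits only t₅ (and all 6 values in {T, U, V, W, X, Y} must be used), so t₅ = T.
The 5 still-open variables together cover exactly {U, V, W, X, Y} — 5 values for 5 variables — and Y appears only in t₆'s list, so t₆ = Y.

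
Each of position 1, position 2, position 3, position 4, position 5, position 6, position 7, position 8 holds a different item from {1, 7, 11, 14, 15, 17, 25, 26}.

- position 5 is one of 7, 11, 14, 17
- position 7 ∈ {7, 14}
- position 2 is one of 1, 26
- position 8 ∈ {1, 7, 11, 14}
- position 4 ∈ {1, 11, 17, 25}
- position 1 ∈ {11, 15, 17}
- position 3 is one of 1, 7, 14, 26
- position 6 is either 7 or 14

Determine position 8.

Among the 8 variables, 15 fits only position 1 (and all 8 values in {1, 7, 11, 14, 15, 17, 25, 26} must be used), so position 1 = 15.
The 7 still-open variables together cover exactly {1, 7, 11, 14, 17, 25, 26} — 7 values for 7 variables — and 25 appears only in position 4's list, so position 4 = 25.
The 6 still-open variables together cover exactly {1, 7, 11, 14, 17, 26} — 6 values for 6 variables — and 17 appears only in position 5's list, so position 5 = 17.
Among the 5 still-open variables, 11 fits only position 8 (and all 5 values in {1, 7, 11, 14, 26} must be used), so position 8 = 11.

11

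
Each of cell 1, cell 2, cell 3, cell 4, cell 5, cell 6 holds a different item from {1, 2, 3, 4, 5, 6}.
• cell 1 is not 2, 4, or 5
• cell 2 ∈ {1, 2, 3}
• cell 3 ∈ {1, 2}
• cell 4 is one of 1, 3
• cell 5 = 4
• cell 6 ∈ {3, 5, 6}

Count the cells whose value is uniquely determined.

3

cell 5 must be 4 (only option left).
Among the 5 still-open variables, 5 fits only cell 6 (and all 5 values in {1, 2, 3, 5, 6} must be used), so cell 6 = 5.
The 4 still-open variables draw from only 4 values {1, 2, 3, 6}, so each is used; only cell 1 can be 6, hence cell 1 = 6.
Determined: cell 1=6, cell 5=4, cell 6=5. The other cells each still have more than one consistent value. That makes 3.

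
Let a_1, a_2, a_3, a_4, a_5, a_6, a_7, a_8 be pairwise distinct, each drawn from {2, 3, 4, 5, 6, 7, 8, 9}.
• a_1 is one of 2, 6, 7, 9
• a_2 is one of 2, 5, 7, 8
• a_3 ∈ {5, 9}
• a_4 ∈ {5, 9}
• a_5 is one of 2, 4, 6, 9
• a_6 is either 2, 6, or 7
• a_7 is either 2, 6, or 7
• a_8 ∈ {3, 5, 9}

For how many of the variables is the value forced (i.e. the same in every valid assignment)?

3

The 8 variables draw from only 8 values {2, 3, 4, 5, 6, 7, 8, 9}, so each is used; only a_8 can be 3, hence a_8 = 3.
The 7 still-open variables draw from only 7 values {2, 4, 5, 6, 7, 8, 9}, so each is used; only a_5 can be 4, hence a_5 = 4.
Among the 6 still-open variables, 8 fits only a_2 (and all 6 values in {2, 5, 6, 7, 8, 9} must be used), so a_2 = 8.
a_3 and a_4 between them cover only {5, 9} — a naked pair. Remove those values from a_1.
Determined: a_2=8, a_5=4, a_8=3. The other variables each still have more than one consistent value. That makes 3.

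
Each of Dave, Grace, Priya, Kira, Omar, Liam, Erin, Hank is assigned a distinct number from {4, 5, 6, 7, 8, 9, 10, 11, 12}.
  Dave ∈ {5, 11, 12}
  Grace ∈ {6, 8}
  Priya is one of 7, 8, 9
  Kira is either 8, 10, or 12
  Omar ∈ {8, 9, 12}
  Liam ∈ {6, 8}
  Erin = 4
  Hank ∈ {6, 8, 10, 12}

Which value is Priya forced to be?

Erin's domain is down to {4}, so Erin = 4.
Grace and Liam between them cover only {6, 8} — a naked pair. Remove those values from Priya, Kira, Omar, Hank.
Kira and Hank between them cover only {10, 12} — a naked pair. Remove those values from Dave, Omar.
That leaves Omar = 9. Remove 9 from Priya.
So Priya = 7.

7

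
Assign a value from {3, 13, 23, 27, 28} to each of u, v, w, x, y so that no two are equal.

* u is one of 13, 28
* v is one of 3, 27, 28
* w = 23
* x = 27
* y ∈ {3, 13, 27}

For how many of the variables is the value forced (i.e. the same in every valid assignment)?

2

w's domain is down to {23}, so w = 23.
x's domain is down to {27}, so x = 27. Strike 27 from v, y.
Determined: w=23, x=27. The other variables each still have more than one consistent value. That makes 2.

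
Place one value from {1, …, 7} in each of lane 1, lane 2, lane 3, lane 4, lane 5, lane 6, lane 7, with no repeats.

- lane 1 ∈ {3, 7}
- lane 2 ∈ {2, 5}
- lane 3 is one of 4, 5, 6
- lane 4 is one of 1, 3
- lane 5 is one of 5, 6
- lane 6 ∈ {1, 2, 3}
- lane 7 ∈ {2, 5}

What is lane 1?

The 7 variables draw from only 7 values {1, 2, 3, 4, 5, 6, 7}, so each is used; only lane 3 can be 4, hence lane 3 = 4.
Among the 6 still-open variables, 6 fits only lane 5 (and all 6 values in {1, 2, 3, 5, 6, 7} must be used), so lane 5 = 6.
Among the 5 still-open variables, 7 fits only lane 1 (and all 5 values in {1, 2, 3, 5, 7} must be used), so lane 1 = 7.

7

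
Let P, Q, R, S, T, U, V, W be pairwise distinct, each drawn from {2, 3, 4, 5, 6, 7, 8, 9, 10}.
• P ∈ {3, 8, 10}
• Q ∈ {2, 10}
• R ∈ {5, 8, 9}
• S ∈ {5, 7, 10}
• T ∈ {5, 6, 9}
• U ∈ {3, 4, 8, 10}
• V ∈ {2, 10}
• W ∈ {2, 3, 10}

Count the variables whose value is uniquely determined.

The 2 variables Q and V are confined to {2, 10}, which locks those values in; drop them from P, S, U, W.
W must be 3 (only option left). Strike 3 from P, U.
P must be 8 (only option left). Strike 8 from R, U.
U's domain is down to {4}, so U = 4.
Determined: P=8, U=4, W=3. The other variables each still have more than one consistent value. That makes 3.

3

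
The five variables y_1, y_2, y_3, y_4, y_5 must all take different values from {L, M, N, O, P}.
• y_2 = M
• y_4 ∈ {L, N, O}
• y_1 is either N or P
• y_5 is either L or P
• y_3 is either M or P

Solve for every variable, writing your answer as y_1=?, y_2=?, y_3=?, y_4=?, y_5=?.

y_2's domain is down to {M}, so y_2 = M. Remove M from y_3.
y_3 must be P (only option left). Remove P from y_1, y_5.
y_5's domain is down to {L}, so y_5 = L. So y_4 can't be L.
That leaves y_1 = N. So y_4 can't be N.
y_4's domain is down to {O}, so y_4 = O.

y_1=N, y_2=M, y_3=P, y_4=O, y_5=L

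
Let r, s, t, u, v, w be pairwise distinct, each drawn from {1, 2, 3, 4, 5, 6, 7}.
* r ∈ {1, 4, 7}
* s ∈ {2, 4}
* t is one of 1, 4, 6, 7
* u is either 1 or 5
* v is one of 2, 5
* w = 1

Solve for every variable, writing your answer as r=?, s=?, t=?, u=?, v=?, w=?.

w must be 1 (only option left). Remove 1 from r, t, u.
u must be 5 (only option left). Eliminate 5 elsewhere: v.
That leaves v = 2. Eliminate 2 elsewhere: s.
s has just one choice, so s = 4. Eliminate 4 elsewhere: r, t.
r has just one choice, so r = 7. So t can't be 7.
t must be 6 (only option left).

r=7, s=4, t=6, u=5, v=2, w=1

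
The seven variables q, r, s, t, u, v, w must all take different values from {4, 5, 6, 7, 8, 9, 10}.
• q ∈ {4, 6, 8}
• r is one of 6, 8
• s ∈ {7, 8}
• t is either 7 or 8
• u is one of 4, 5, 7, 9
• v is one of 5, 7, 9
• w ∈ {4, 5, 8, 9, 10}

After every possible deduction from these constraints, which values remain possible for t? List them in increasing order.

Among the 7 variables, 10 fits only w (and all 7 values in {4, 5, 6, 7, 8, 9, 10} must be used), so w = 10.
s and t between them cover only {7, 8} — a naked pair. Remove those values from q, r, u, v.
r has just one choice, so r = 6. Eliminate 6 elsewhere: q.
That leaves q = 4. Strike 4 from u.
No further eliminations apply; t can still be any of 7, 8.

7, 8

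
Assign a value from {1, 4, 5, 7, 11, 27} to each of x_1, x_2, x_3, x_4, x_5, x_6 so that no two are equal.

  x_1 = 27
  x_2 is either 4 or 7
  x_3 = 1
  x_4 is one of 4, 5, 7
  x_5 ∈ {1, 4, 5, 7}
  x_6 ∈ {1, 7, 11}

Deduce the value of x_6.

x_1's domain is down to {27}, so x_1 = 27.
That leaves x_3 = 1. Strike 1 from x_5, x_6.
The 4 still-open variables together cover exactly {4, 5, 7, 11} — 4 values for 4 variables — and 11 appears only in x_6's list, so x_6 = 11.

11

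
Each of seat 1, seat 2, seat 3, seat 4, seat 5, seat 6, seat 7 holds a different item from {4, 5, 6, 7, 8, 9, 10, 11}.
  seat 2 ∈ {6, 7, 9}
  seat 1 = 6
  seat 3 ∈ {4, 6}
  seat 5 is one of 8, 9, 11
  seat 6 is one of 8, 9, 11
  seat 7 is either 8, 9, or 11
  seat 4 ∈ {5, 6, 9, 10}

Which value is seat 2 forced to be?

seat 1 must be 6 (only option left). Remove 6 from seat 2, seat 3, seat 4.
seat 3 has just one choice, so seat 3 = 4.
seat 5, seat 6, seat 7 between them cover only {8, 9, 11} — a naked triple. Remove those values from seat 2, seat 4.
So seat 2 = 7.

7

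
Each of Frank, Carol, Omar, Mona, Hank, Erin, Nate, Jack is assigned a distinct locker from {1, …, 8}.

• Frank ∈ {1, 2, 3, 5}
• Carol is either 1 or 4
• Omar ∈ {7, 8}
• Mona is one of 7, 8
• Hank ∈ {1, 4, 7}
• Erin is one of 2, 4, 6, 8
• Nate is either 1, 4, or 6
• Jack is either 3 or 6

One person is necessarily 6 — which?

Nate

Among the 8 variables, 5 fits only Frank (and all 8 values in {1, 2, 3, 4, 5, 6, 7, 8} must be used), so Frank = 5.
The 7 still-open variables together cover exactly {1, 2, 3, 4, 6, 7, 8} — 7 values for 7 variables — and 2 appears only in Erin's list, so Erin = 2.
The 6 still-open variables draw from only 6 values {1, 3, 4, 6, 7, 8}, so each is used; only Jack can be 3, hence Jack = 3.
Among the 5 still-open variables, 6 fits only Nate (and all 5 values in {1, 4, 6, 7, 8} must be used), so Nate = 6.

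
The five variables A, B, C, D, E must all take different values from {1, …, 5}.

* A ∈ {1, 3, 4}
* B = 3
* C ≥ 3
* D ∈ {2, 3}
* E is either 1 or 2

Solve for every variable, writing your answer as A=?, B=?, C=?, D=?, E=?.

A=4, B=3, C=5, D=2, E=1

B must be 3 (only option left). Remove 3 from A, C, D.
D has just one choice, so D = 2. Eliminate 2 elsewhere: E.
E must be 1 (only option left). Eliminate 1 elsewhere: A.
A has just one choice, so A = 4. Eliminate 4 elsewhere: C.
That leaves C = 5.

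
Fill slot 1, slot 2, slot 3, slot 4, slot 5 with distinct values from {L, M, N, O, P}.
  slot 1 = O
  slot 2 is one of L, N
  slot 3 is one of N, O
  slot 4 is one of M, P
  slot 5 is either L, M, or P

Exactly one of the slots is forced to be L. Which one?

slot 2

slot 1's domain is down to {O}, so slot 1 = O. So slot 3 can't be O.
slot 3 must be N (only option left). Eliminate N elsewhere: slot 2.
So L goes to slot 2.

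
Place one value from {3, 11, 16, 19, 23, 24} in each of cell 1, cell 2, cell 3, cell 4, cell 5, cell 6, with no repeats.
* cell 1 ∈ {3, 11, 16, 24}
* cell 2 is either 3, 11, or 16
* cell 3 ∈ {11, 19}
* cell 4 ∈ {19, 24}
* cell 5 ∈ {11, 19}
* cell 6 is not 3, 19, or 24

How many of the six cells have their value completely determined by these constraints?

The 6 variables draw from only 6 values {3, 11, 16, 19, 23, 24}, so each is used; only cell 6 can be 23, hence cell 6 = 23.
cell 3 and cell 5 share exactly the 2 values {11, 19}; by pigeonhole those values go to them, so strike 11, 19 from cell 1, cell 2, cell 4.
cell 4's domain is down to {24}, so cell 4 = 24. Eliminate 24 elsewhere: cell 1.
Determined: cell 4=24, cell 6=23. The other cells each still have more than one consistent value. That makes 2.

2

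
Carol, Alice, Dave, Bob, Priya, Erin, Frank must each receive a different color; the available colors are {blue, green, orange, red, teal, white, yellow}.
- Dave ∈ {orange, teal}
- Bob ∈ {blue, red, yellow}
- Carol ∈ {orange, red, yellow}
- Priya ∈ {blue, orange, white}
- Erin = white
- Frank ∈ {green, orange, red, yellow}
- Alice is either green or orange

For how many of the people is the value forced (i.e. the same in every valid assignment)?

Erin's domain is down to {white}, so Erin = white. Remove white from Priya.
The 6 still-open variables draw from only 6 values {blue, green, orange, red, teal, yellow}, so each is used; only Dave can be teal, hence Dave = teal.
Determined: Dave=teal, Erin=white. The other people each still have more than one consistent value. That makes 2.

2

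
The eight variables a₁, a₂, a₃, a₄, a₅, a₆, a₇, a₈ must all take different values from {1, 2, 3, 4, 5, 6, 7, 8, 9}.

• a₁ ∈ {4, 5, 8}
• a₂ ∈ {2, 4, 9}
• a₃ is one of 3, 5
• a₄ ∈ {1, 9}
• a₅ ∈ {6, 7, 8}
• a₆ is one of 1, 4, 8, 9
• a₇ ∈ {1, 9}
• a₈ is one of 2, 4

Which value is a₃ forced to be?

3

The 2 variables a₄ and a₇ are confined to {1, 9}, which locks those values in; drop them from a₂, a₆.
a₂ and a₈ share exactly the 2 values {2, 4}; by pigeonhole those values go to them, so strike 2, 4 from a₁, a₆.
a₆ has just one choice, so a₆ = 8. So a₁, a₅ can't be 8.
That leaves a₁ = 5. Remove 5 from a₃.
So a₃ = 3.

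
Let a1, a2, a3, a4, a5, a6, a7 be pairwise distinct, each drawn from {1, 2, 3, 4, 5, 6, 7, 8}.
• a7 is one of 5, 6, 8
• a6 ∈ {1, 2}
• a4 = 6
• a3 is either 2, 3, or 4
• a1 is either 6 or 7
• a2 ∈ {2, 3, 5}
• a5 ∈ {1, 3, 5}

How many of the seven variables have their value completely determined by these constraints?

2

a4 has just one choice, so a4 = 6. So a1, a7 can't be 6.
That leaves a1 = 7.
Determined: a1=7, a4=6. The other variables each still have more than one consistent value. That makes 2.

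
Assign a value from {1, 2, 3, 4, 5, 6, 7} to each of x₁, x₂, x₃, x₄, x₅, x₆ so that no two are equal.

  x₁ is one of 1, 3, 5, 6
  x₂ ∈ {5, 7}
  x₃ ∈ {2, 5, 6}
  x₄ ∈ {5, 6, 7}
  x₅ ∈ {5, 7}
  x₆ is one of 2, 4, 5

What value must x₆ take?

4

The 2 variables x₂ and x₅ are confined to {5, 7}, which locks those values in; drop them from x₁, x₃, x₄, x₆.
x₄'s domain is down to {6}, so x₄ = 6. So x₁, x₃ can't be 6.
x₃'s domain is down to {2}, so x₃ = 2. Strike 2 from x₆.
So x₆ = 4.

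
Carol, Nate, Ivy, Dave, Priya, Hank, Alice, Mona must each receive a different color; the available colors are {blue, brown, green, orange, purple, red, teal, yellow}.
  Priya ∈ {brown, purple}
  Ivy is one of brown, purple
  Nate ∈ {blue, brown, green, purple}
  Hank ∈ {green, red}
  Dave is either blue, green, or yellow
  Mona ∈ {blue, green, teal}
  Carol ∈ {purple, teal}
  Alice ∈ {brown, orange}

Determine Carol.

The 8 variables draw from only 8 values {blue, brown, green, orange, purple, red, teal, yellow}, so each is used; only Alice can be orange, hence Alice = orange.
Among the 7 still-open variables, red fits only Hank (and all 7 values in {blue, brown, green, purple, red, teal, yellow} must be used), so Hank = red.
Among the 6 still-open variables, yellow fits only Dave (and all 6 values in {blue, brown, green, purple, teal, yellow} must be used), so Dave = yellow.
Ivy and Priya share exactly the 2 values {brown, purple}; by pigeonhole those values go to them, so strike brown, purple from Carol, Nate.
So Carol = teal.

teal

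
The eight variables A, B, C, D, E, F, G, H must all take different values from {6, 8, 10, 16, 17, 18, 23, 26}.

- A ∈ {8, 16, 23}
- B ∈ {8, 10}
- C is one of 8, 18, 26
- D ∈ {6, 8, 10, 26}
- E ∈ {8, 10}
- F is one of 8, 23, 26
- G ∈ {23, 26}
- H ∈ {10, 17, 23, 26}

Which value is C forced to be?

18

The 8 variables draw from only 8 values {6, 8, 10, 16, 17, 18, 23, 26}, so each is used; only D can be 6, hence D = 6.
The 7 still-open variables draw from only 7 values {8, 10, 16, 17, 18, 23, 26}, so each is used; only A can be 16, hence A = 16.
Among the 6 still-open variables, 17 fits only H (and all 6 values in {8, 10, 17, 18, 23, 26} must be used), so H = 17.
The 5 still-open variables together cover exactly {8, 10, 18, 23, 26} — 5 values for 5 variables — and 18 appears only in C's list, so C = 18.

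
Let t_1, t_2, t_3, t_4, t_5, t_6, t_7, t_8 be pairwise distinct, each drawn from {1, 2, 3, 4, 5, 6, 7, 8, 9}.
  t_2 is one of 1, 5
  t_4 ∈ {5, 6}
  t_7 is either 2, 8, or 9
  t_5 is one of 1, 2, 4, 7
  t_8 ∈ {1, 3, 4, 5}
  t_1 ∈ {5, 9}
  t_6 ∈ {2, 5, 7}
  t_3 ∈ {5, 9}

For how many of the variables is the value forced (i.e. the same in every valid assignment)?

2

t_1 and t_3 between them cover only {5, 9} — a naked pair. Remove those values from t_2, t_4, t_6, t_7, t_8.
t_2 has just one choice, so t_2 = 1. So t_5, t_8 can't be 1.
That leaves t_4 = 6.
Determined: t_2=1, t_4=6. The other variables each still have more than one consistent value. That makes 2.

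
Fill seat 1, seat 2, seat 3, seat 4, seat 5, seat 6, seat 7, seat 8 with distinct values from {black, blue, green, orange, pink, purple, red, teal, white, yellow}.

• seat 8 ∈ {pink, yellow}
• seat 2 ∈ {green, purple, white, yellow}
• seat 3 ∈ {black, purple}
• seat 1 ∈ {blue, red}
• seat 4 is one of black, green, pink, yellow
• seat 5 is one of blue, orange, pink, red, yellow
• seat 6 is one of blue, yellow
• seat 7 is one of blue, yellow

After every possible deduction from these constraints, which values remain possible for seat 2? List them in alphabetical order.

The 2 variables seat 6 and seat 7 are confined to {blue, yellow}, which locks those values in; drop them from seat 1, seat 2, seat 4, seat 5, seat 8.
That leaves seat 1 = red. Remove red from seat 5.
seat 8 must be pink (only option left). Remove pink from seat 4, seat 5.
seat 5's domain is down to {orange}, so seat 5 = orange.
No further eliminations apply; seat 2 can still be any of green, purple, white.

green, purple, white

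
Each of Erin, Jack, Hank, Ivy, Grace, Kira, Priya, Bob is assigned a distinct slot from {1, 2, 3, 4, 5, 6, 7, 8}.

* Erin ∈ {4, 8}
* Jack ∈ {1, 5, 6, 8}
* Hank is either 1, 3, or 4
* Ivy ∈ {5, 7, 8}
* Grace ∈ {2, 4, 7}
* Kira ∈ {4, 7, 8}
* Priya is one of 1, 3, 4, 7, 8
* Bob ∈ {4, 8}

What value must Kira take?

The 8 variables together cover exactly {1, 2, 3, 4, 5, 6, 7, 8} — 8 values for 8 variables — and 2 appears only in Grace's list, so Grace = 2.
The 7 still-open variables draw from only 7 values {1, 3, 4, 5, 6, 7, 8}, so each is used; only Jack can be 6, hence Jack = 6.
The 6 still-open variables draw from only 6 values {1, 3, 4, 5, 7, 8}, so each is used; only Ivy can be 5, hence Ivy = 5.
Erin and Bob share exactly the 2 values {4, 8}; by pigeonhole those values go to them, so strike 4, 8 from Hank, Kira, Priya.
So Kira = 7.

7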